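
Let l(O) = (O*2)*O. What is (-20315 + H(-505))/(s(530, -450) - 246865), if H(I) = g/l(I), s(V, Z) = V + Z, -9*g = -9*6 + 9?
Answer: 2072333149/25174537850 ≈ 0.082319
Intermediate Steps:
l(O) = 2*O² (l(O) = (2*O)*O = 2*O²)
g = 5 (g = -(-9*6 + 9)/9 = -(-54 + 9)/9 = -⅑*(-45) = 5)
H(I) = 5/(2*I²) (H(I) = 5/((2*I²)) = 5*(1/(2*I²)) = 5/(2*I²))
(-20315 + H(-505))/(s(530, -450) - 246865) = (-20315 + (5/2)/(-505)²)/((530 - 450) - 246865) = (-20315 + (5/2)*(1/255025))/(80 - 246865) = (-20315 + 1/102010)/(-246785) = -2072333149/102010*(-1/246785) = 2072333149/25174537850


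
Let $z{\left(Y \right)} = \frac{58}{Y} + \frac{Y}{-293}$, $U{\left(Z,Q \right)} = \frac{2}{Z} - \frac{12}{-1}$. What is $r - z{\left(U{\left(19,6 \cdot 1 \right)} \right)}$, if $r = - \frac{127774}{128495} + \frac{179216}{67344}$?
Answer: $- \frac{9282922285396}{3010830977985} \approx -3.0832$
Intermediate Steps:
$U{\left(Z,Q \right)} = 12 + \frac{2}{Z}$ ($U{\left(Z,Q \right)} = \frac{2}{Z} - -12 = \frac{2}{Z} + 12 = 12 + \frac{2}{Z}$)
$r = \frac{39194423}{23514585}$ ($r = \left(-127774\right) \frac{1}{128495} + 179216 \cdot \frac{1}{67344} = - \frac{127774}{128495} + \frac{487}{183} = \frac{39194423}{23514585} \approx 1.6668$)
$z{\left(Y \right)} = \frac{58}{Y} - \frac{Y}{293}$ ($z{\left(Y \right)} = \frac{58}{Y} + Y \left(- \frac{1}{293}\right) = \frac{58}{Y} - \frac{Y}{293}$)
$r - z{\left(U{\left(19,6 \cdot 1 \right)} \right)} = \frac{39194423}{23514585} - \left(\frac{58}{12 + \frac{2}{19}} - \frac{12 + \frac{2}{19}}{293}\right) = \frac{39194423}{23514585} - \left(\frac{58}{\frac{230}{19}} - \frac{230}{5567}\right) = \frac{39194423}{23514585} - \left(58 \cdot \frac{19}{230} - \frac{230}{5567}\right) = \frac{39194423}{23514585} - \left(\frac{551}{115} - \frac{230}{5567}\right) = \frac{39194423}{23514585} - \frac{3040967}{640205} = - \frac{9282922285396}{3010830977985}$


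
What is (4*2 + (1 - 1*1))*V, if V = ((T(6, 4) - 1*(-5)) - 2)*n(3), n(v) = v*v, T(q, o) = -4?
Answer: -72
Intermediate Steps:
n(v) = v²
V = -9 (V = ((-4 - 1*(-5)) - 2)*3² = ((-4 + 5) - 2)*9 = (1 - 2)*9 = -1*9 = -9)
(4*2 + (1 - 1*1))*V = (4*2 + (1 - 1*1))*(-9) = (8 + (1 - 1))*(-9) = (8 + 0)*(-9) = 8*(-9) = -72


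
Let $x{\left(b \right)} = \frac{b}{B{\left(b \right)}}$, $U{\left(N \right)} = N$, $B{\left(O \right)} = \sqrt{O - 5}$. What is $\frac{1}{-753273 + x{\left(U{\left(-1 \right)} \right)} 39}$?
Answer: $- \frac{502182}{378280141855} - \frac{13 i \sqrt{6}}{1134840425565} \approx -1.3275 \cdot 10^{-6} - 2.806 \cdot 10^{-11} i$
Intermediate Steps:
$B{\left(O \right)} = \sqrt{-5 + O}$
$x{\left(b \right)} = \frac{b}{\sqrt{-5 + b}}$
$\frac{1}{-753273 + x{\left(U{\left(-1 \right)} \right)} 39} = \frac{1}{-753273 + - \frac{1}{\sqrt{-5 - 1}} \cdot 39} = \frac{1}{-753273 + - \frac{1}{i \sqrt{6}} \cdot 39} = \frac{1}{-753273 + - \frac{\left(-1\right) i \sqrt{6}}{6} \cdot 39} = \frac{1}{-753273 + \frac{i \sqrt{6}}{6} \cdot 39} = \frac{1}{-753273 + \frac{13 i \sqrt{6}}{2}}$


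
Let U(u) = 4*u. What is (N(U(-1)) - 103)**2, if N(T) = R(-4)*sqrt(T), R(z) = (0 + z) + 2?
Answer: 10593 + 824*I ≈ 10593.0 + 824.0*I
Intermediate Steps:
R(z) = 2 + z (R(z) = z + 2 = 2 + z)
N(T) = -2*sqrt(T) (N(T) = (2 - 4)*sqrt(T) = -2*sqrt(T))
(N(U(-1)) - 103)**2 = (-2*2*I - 103)**2 = (-4*I - 103)**2 = (-103 - 4*I)**2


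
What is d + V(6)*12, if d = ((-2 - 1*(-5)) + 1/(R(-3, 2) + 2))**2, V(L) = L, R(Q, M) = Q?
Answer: 76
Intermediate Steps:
d = 4 (d = ((-2 - 1*(-5)) + 1/(-3 + 2))**2 = ((-2 + 5) + 1/(-1))**2 = (3 - 1)**2 = 2**2 = 4)
d + V(6)*12 = 4 + 6*12 = 4 + 72 = 76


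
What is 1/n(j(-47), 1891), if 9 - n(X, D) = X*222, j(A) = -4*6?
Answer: 1/5337 ≈ 0.00018737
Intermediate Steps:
j(A) = -24
n(X, D) = 9 - 222*X (n(X, D) = 9 - X*222 = 9 - 222*X)
1/n(j(-47), 1891) = 1/(9 - 222*(-24)) = 1/(9 + 5328) = 1/5337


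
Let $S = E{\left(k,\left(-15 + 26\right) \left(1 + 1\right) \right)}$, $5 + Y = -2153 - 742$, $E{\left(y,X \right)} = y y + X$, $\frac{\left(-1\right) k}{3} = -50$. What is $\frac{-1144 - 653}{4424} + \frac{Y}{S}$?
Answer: $- \frac{26650817}{49818664} \approx -0.53496$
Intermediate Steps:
$k = 150$ ($k = \left(-3\right) \left(-50\right) = 150$)
$E{\left(y,X \right)} = X + y^{2}$ ($E{\left(y,X \right)} = y^{2} + X = X + y^{2}$)
$Y = -2900$ ($Y = -5 - 2895 = -2900$)
$S = 22522$ ($S = \left(-15 + 26\right) \left(1 + 1\right) + 150^{2} = 11 \cdot 2 + 22500 = 22 + 22500 = 22522$)
$\frac{-1144 - 653}{4424} + \frac{Y}{S} = \frac{-1144 - 653}{4424} - \frac{2900}{22522} = \left(-1144 - 653\right) \frac{1}{4424} - \frac{1450}{11261} = \left(-1797\right) \frac{1}{4424} - \frac{1450}{11261} = - \frac{1797}{4424} - \frac{1450}{11261} = - \frac{26650817}{49818664}$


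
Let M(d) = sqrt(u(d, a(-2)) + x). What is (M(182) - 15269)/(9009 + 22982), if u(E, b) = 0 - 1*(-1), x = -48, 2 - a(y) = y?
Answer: -15269/31991 + I*sqrt(47)/31991 ≈ -0.47729 + 0.0002143*I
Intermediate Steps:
a(y) = 2 - y
u(E, b) = 1 (u(E, b) = 0 + 1 = 1)
M(d) = I*sqrt(47) (M(d) = sqrt(1 - 48) = sqrt(-47) = I*sqrt(47))
(M(182) - 15269)/(9009 + 22982) = (I*sqrt(47) - 15269)/(9009 + 22982) = (-15269 + I*sqrt(47))/31991 = (-15269 + I*sqrt(47))*(1/31991) = -15269/31991 + I*sqrt(47)/31991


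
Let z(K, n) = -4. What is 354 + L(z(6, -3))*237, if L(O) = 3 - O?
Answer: 2013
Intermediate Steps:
354 + L(z(6, -3))*237 = 354 + (3 - 1*(-4))*237 = 354 + (3 + 4)*237 = 354 + 7*237 = 354 + 1659 = 2013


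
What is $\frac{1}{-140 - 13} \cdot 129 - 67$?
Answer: $- \frac{3460}{51} \approx -67.843$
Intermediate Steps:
$\frac{1}{-140 - 13} \cdot 129 - 67 = \frac{1}{-153} \cdot 129 - 67 = \left(- \frac{1}{153}\right) 129 - 67 = - \frac{43}{51} - 67 = - \frac{3460}{51}$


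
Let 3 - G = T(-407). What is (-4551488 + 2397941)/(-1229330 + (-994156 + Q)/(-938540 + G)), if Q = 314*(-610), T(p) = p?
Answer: 336717841185/192211694534 ≈ 1.7518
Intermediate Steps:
G = 410 (G = 3 - 1*(-407) = 3 + 407 = 410)
Q = -191540
(-4551488 + 2397941)/(-1229330 + (-994156 + Q)/(-938540 + G)) = (-4551488 + 2397941)/(-1229330 + (-994156 - 191540)/(-938540 + 410)) = -2153547/(-1229330 - 1185696/(-938130)) = -2153547/(-1229330 - 1185696*(-1/938130)) = -2153547/(-1229330 + 197616/156355) = -2153547/(-192211694534/156355) = -2153547*(-156355/192211694534) = 336717841185/192211694534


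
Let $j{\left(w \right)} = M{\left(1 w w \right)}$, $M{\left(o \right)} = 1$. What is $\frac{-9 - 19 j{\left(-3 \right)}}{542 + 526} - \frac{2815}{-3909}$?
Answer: $\frac{241414}{347901} \approx 0.69392$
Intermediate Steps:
$j{\left(w \right)} = 1$
$\frac{-9 - 19 j{\left(-3 \right)}}{542 + 526} - \frac{2815}{-3909} = \frac{-9 - 19}{542 + 526} - \frac{2815}{-3909} = \frac{-9 - 19}{1068} - - \frac{2815}{3909} = \left(-28\right) \frac{1}{1068} + \frac{2815}{3909} = - \frac{7}{267} + \frac{2815}{3909} = \frac{241414}{347901}$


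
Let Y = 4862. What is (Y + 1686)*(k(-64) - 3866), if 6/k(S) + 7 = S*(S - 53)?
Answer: -189378243920/7481 ≈ -2.5315e+7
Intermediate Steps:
k(S) = 6/(-7 + S*(-53 + S)) (k(S) = 6/(-7 + S*(S - 53)) = 6/(-7 + S*(-53 + S)))
(Y + 1686)*(k(-64) - 3866) = (4862 + 1686)*(6/(-7 + (-64)**2 - 53*(-64)) - 3866) = 6548*(6/(-7 + 4096 + 3392) - 3866) = 6548*(6/7481 - 3866) = 6548*(-28921540/7481) = -189378243920/7481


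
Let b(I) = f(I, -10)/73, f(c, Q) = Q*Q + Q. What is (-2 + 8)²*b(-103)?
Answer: 3240/73 ≈ 44.384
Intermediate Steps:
f(c, Q) = Q + Q² (f(c, Q) = Q² + Q = Q + Q²)
b(I) = 90/73 (b(I) = -10*(1 - 10)/73 = -10*(-9)*(1/73) = 90*(1/73) = 90/73)
(-2 + 8)²*b(-103) = (-2 + 8)²*(90/73) = 6²*(90/73) = 36*(90/73) = 3240/73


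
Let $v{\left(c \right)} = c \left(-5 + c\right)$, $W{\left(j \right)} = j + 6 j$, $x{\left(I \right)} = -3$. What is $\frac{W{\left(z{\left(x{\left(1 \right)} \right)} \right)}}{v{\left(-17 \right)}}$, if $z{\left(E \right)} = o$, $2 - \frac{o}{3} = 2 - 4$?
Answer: $\frac{42}{187} \approx 0.2246$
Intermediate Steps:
$o = 12$ ($o = 6 - 3 \left(2 - 4\right) = 6 - -6 = 6 + 6 = 12$)
$z{\left(E \right)} = 12$
$W{\left(j \right)} = 7 j$
$\frac{W{\left(z{\left(x{\left(1 \right)} \right)} \right)}}{v{\left(-17 \right)}} = \frac{7 \cdot 12}{\left(-17\right) \left(-5 - 17\right)} = \frac{84}{\left(-17\right) \left(-22\right)} = \frac{84}{374} = 84 \cdot \frac{1}{374} = \frac{42}{187}$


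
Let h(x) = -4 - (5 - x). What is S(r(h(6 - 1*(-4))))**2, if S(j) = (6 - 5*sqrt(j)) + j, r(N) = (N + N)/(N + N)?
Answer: 4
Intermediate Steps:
h(x) = -9 + x (h(x) = -4 + (-5 + x) = -9 + x)
r(N) = 1 (r(N) = (2*N)/((2*N)) = (2*N)*(1/(2*N)) = 1)
S(j) = 6 + j - 5*sqrt(j)
S(r(h(6 - 1*(-4))))**2 = (6 + 1 - 5*sqrt(1))**2 = (6 + 1 - 5*1)**2 = (6 + 1 - 5)**2 = 2**2 = 4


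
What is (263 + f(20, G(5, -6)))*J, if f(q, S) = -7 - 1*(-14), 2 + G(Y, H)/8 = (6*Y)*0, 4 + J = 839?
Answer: 225450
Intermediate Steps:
J = 835 (J = -4 + 839 = 835)
G(Y, H) = -16 (G(Y, H) = -16 + 8*((6*Y)*0) = -16 + 8*0 = -16 + 0 = -16)
f(q, S) = 7 (f(q, S) = -7 + 14 = 7)
(263 + f(20, G(5, -6)))*J = (263 + 7)*835 = 270*835 = 225450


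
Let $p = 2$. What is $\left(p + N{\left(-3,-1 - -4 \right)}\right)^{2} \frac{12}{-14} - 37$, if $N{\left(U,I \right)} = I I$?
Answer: $- \frac{985}{7} \approx -140.71$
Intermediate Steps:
$N{\left(U,I \right)} = I^{2}$
$\left(p + N{\left(-3,-1 - -4 \right)}\right)^{2} \frac{12}{-14} - 37 = \left(2 + \left(-1 - -4\right)^{2}\right)^{2} \frac{12}{-14} - 37 = \left(2 + \left(-1 + 4\right)^{2}\right)^{2} \cdot 12 \left(- \frac{1}{14}\right) - 37 = \left(2 + 3^{2}\right)^{2} \left(- \frac{6}{7}\right) - 37 = \left(2 + 9\right)^{2} \left(- \frac{6}{7}\right) - 37 = 11^{2} \left(- \frac{6}{7}\right) - 37 = 121 \left(- \frac{6}{7}\right) - 37 = - \frac{726}{7} - 37 = - \frac{985}{7}$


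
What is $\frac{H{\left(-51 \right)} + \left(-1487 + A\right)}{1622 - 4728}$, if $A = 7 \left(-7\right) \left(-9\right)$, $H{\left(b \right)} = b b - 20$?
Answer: $- \frac{1535}{3106} \approx -0.4942$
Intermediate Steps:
$H{\left(b \right)} = -20 + b^{2}$ ($H{\left(b \right)} = b^{2} - 20 = -20 + b^{2}$)
$A = 441$ ($A = \left(-49\right) \left(-9\right) = 441$)
$\frac{H{\left(-51 \right)} + \left(-1487 + A\right)}{1622 - 4728} = \frac{\left(-20 + \left(-51\right)^{2}\right) + \left(-1487 + 441\right)}{1622 - 4728} = \frac{\left(-20 + 2601\right) - 1046}{-3106} = \left(2581 - 1046\right) \left(- \frac{1}{3106}\right) = 1535 \left(- \frac{1}{3106}\right) = - \frac{1535}{3106}$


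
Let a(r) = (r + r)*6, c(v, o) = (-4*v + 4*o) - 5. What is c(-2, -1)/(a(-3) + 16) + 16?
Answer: 321/20 ≈ 16.050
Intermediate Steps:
c(v, o) = -5 - 4*v + 4*o
a(r) = 12*r (a(r) = (2*r)*6 = 12*r)
c(-2, -1)/(a(-3) + 16) + 16 = (-5 - 4*(-2) + 4*(-1))/(12*(-3) + 16) + 16 = (-5 + 8 - 4)/(-36 + 16) + 16 = -1/(-20) + 16 = -1/20*(-1) + 16 = 1/20 + 16 = 321/20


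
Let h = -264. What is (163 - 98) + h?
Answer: -199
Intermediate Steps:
(163 - 98) + h = (163 - 98) - 264 = 65 - 264 = -199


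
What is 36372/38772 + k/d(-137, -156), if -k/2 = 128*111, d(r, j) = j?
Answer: 7690411/42003 ≈ 183.09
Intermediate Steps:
k = -28416 (k = -256*111 = -2*14208 = -28416)
36372/38772 + k/d(-137, -156) = 36372/38772 - 28416/(-156) = 36372*(1/38772) - 28416*(-1/156) = 3031/3231 + 2368/13 = 7690411/42003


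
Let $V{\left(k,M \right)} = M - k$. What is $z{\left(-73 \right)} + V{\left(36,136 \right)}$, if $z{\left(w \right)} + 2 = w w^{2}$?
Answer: $-388919$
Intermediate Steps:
$z{\left(w \right)} = -2 + w^{3}$ ($z{\left(w \right)} = -2 + w w^{2} = -2 + w^{3}$)
$z{\left(-73 \right)} + V{\left(36,136 \right)} = \left(-2 + \left(-73\right)^{3}\right) + \left(136 - 36\right) = \left(-2 - 389017\right) + \left(136 - 36\right) = -389019 + 100 = -388919$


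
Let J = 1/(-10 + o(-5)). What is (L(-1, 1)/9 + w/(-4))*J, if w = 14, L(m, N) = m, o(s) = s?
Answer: 13/54 ≈ 0.24074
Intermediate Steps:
J = -1/15 (J = 1/(-10 - 5) = 1/(-15) = -1/15 ≈ -0.066667)
(L(-1, 1)/9 + w/(-4))*J = (-1/9 + 14/(-4))*(-1/15) = (-1*⅑ + 14*(-¼))*(-1/15) = (-⅑ - 7/2)*(-1/15) = -65/18*(-1/15) = 13/54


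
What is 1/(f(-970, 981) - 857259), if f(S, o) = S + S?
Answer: -1/859199 ≈ -1.1639e-6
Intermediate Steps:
f(S, o) = 2*S
1/(f(-970, 981) - 857259) = 1/(2*(-970) - 857259) = 1/(-1940 - 857259) = 1/(-859199) = -1/859199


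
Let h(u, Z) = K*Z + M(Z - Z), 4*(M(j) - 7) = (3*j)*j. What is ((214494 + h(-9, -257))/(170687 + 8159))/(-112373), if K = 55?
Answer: -100183/10048730779 ≈ -9.9697e-6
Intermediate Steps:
M(j) = 7 + 3*j²/4 (M(j) = 7 + ((3*j)*j)/4 = 7 + (3*j²)/4 = 7 + 3*j²/4)
h(u, Z) = 7 + 55*Z (h(u, Z) = 55*Z + (7 + 3*(Z - Z)²/4) = 55*Z + (7 + (¾)*0²) = 55*Z + (7 + (¾)*0) = 55*Z + (7 + 0) = 55*Z + 7 = 7 + 55*Z)
((214494 + h(-9, -257))/(170687 + 8159))/(-112373) = ((214494 + (7 + 55*(-257)))/(170687 + 8159))/(-112373) = ((214494 + (7 - 14135))/178846)*(-1/112373) = ((214494 - 14128)*(1/178846))*(-1/112373) = (200366*(1/178846))*(-1/112373) = (100183/89423)*(-1/112373) = -100183/10048730779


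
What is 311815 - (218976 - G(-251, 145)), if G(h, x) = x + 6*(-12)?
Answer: 92912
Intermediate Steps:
G(h, x) = -72 + x (G(h, x) = x - 72 = -72 + x)
311815 - (218976 - G(-251, 145)) = 311815 - (218976 - (-72 + 145)) = 311815 - (218976 - 1*73) = 311815 - (218976 - 73) = 311815 - 1*218903 = 311815 - 218903 = 92912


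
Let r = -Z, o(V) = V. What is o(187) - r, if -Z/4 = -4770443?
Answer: 19081959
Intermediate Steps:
Z = 19081772 (Z = -4*(-4770443) = 19081772)
r = -19081772 (r = -1*19081772 = -19081772)
o(187) - r = 187 - 1*(-19081772) = 187 + 19081772 = 19081959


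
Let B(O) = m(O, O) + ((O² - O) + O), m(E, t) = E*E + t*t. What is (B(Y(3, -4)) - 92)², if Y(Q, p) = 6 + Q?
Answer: 22801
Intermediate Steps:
m(E, t) = E² + t²
B(O) = 3*O² (B(O) = (O² + O²) + ((O² - O) + O) = 2*O² + O² = 3*O²)
(B(Y(3, -4)) - 92)² = (3*(6 + 3)² - 92)² = (3*9² - 92)² = (3*81 - 92)² = (243 - 92)² = 151² = 22801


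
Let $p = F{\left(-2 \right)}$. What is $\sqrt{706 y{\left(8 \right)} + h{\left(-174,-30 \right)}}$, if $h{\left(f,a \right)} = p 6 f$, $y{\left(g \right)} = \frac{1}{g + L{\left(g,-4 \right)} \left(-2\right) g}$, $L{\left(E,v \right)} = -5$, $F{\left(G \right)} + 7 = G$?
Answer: $\frac{\sqrt{4551547}}{22} \approx 96.974$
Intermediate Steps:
$F{\left(G \right)} = -7 + G$
$p = -9$ ($p = -7 - 2 = -9$)
$y{\left(g \right)} = \frac{1}{11 g}$ ($y{\left(g \right)} = \frac{1}{g + \left(-5\right) \left(-2\right) g} = \frac{1}{g + 10 g} = \frac{1}{11 g}$)
$h{\left(f,a \right)} = - 54 f$ ($h{\left(f,a \right)} = \left(-9\right) 6 f = - 54 f$)
$\sqrt{706 y{\left(8 \right)} + h{\left(-174,-30 \right)}} = \sqrt{706 \frac{1}{11 \cdot 8} - -9396} = \sqrt{706 \cdot \frac{1}{11} \cdot \frac{1}{8} + 9396} = \sqrt{706 \cdot \frac{1}{88} + 9396} = \sqrt{\frac{353}{44} + 9396} = \sqrt{\frac{413777}{44}} = \frac{\sqrt{4551547}}{22}$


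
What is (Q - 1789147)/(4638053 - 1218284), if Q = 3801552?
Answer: 2012405/3419769 ≈ 0.58846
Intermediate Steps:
(Q - 1789147)/(4638053 - 1218284) = (3801552 - 1789147)/(4638053 - 1218284) = 2012405/3419769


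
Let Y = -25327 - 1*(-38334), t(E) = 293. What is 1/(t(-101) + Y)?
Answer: 1/13300 ≈ 7.5188e-5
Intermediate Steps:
Y = 13007 (Y = -25327 + 38334 = 13007)
1/(t(-101) + Y) = 1/(293 + 13007) = 1/13300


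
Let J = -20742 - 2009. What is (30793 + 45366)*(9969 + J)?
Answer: -973464338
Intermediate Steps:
J = -22751
(30793 + 45366)*(9969 + J) = (30793 + 45366)*(9969 - 22751) = 76159*(-12782) = -973464338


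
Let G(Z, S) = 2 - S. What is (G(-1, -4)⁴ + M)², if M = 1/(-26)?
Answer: 1135353025/676 ≈ 1.6795e+6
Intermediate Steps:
M = -1/26 ≈ -0.038462
(G(-1, -4)⁴ + M)² = ((2 - 1*(-4))⁴ - 1/26)² = ((2 + 4)⁴ - 1/26)² = (6⁴ - 1/26)² = (1296 - 1/26)² = (33695/26)² = 1135353025/676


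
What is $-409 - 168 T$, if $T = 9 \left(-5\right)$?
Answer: $7151$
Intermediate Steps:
$T = -45$
$-409 - 168 T = -409 - -7560 = -409 + 7560 = 7151$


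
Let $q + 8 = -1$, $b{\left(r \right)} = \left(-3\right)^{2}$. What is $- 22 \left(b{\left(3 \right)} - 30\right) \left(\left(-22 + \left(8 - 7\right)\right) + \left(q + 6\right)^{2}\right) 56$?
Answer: $-310464$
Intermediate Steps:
$b{\left(r \right)} = 9$
$q = -9$ ($q = -8 - 1 = -9$)
$- 22 \left(b{\left(3 \right)} - 30\right) \left(\left(-22 + \left(8 - 7\right)\right) + \left(q + 6\right)^{2}\right) 56 = - 22 \left(9 - 30\right) \left(\left(-22 + \left(8 - 7\right)\right) + \left(-9 + 6\right)^{2}\right) 56 = - 22 \left(- 21 \left(\left(-22 + 1\right) + \left(-3\right)^{2}\right)\right) 56 = - 22 \left(- 21 \left(-21 + 9\right)\right) 56 = - 22 \left(\left(-21\right) \left(-12\right)\right) 56 = \left(-22\right) 252 \cdot 56 = \left(-5544\right) 56 = -310464$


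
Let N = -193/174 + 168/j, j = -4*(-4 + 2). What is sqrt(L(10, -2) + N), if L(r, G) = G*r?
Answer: I*sqrt(3306)/174 ≈ 0.33045*I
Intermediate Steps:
j = 8 (j = -4*(-2) = 8)
N = 3461/174 (N = -193/174 + 168/8 = -193*1/174 + 168*(1/8) = -193/174 + 21 = 3461/174 ≈ 19.891)
sqrt(L(10, -2) + N) = sqrt(-2*10 + 3461/174) = sqrt(-20 + 3461/174) = sqrt(-19/174) = I*sqrt(3306)/174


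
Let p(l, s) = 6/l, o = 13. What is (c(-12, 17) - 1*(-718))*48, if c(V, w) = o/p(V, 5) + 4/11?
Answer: 365568/11 ≈ 33233.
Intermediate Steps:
c(V, w) = 4/11 + 13*V/6 (c(V, w) = 13/((6/V)) + 4/11 = 13*(V/6) + 4*(1/11) = 13*V/6 + 4/11 = 4/11 + 13*V/6)
(c(-12, 17) - 1*(-718))*48 = ((4/11 + (13/6)*(-12)) - 1*(-718))*48 = ((4/11 - 26) + 718)*48 = (-282/11 + 718)*48 = (7616/11)*48 = 365568/11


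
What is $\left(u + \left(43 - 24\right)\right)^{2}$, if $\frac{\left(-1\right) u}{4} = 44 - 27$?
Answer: $2401$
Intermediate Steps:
$u = -68$ ($u = - 4 \left(44 - 27\right) = \left(-4\right) 17 = -68$)
$\left(u + \left(43 - 24\right)\right)^{2} = \left(-68 + \left(43 - 24\right)\right)^{2} = \left(-68 + 19\right)^{2} = \left(-49\right)^{2} = 2401$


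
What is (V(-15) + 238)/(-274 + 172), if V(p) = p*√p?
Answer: -7/3 + 5*I*√15/34 ≈ -2.3333 + 0.56956*I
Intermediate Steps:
V(p) = p^(3/2)
(V(-15) + 238)/(-274 + 172) = ((-15)^(3/2) + 238)/(-274 + 172) = (-15*I*√15 + 238)/(-102) = (238 - 15*I*√15)*(-1/102) = -7/3 + 5*I*√15/34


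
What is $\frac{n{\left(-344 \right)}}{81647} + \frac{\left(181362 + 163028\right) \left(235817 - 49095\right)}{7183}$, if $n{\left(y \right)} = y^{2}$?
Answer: $\frac{5250326663645748}{586470401} \approx 8.9524 \cdot 10^{6}$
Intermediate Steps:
$\frac{n{\left(-344 \right)}}{81647} + \frac{\left(181362 + 163028\right) \left(235817 - 49095\right)}{7183} = \frac{\left(-344\right)^{2}}{81647} + \frac{\left(181362 + 163028\right) \left(235817 - 49095\right)}{7183} = 118336 \cdot \frac{1}{81647} + 344390 \cdot 186722 \cdot \frac{1}{7183} = \frac{118336}{81647} + 64305189580 \cdot \frac{1}{7183} = \frac{118336}{81647} + \frac{64305189580}{7183} = \frac{5250326663645748}{586470401}$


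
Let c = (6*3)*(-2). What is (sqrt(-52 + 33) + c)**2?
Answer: (36 - I*sqrt(19))**2 ≈ 1277.0 - 313.84*I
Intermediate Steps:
c = -36 (c = 18*(-2) = -36)
(sqrt(-52 + 33) + c)**2 = (sqrt(-52 + 33) - 36)**2 = (sqrt(-19) - 36)**2 = (I*sqrt(19) - 36)**2 = (-36 + I*sqrt(19))**2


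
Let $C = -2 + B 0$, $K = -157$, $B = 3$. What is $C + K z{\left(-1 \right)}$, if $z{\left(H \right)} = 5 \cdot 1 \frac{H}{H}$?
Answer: $-787$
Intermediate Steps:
$z{\left(H \right)} = 5$ ($z{\left(H \right)} = 5 \cdot 1 = 5$)
$C = -2$ ($C = -2 + 3 \cdot 0 = -2 + 0 = -2$)
$C + K z{\left(-1 \right)} = -2 - 785 = -787$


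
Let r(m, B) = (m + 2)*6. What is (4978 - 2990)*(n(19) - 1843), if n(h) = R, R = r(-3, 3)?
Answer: -3675812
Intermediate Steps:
r(m, B) = 12 + 6*m (r(m, B) = (2 + m)*6 = 12 + 6*m)
R = -6 (R = 12 + 6*(-3) = 12 - 18 = -6)
n(h) = -6
(4978 - 2990)*(n(19) - 1843) = (4978 - 2990)*(-6 - 1843) = 1988*(-1849) = -3675812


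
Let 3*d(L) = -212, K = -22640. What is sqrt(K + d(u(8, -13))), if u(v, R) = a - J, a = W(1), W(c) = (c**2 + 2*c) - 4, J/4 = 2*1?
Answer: 2*I*sqrt(51099)/3 ≈ 150.7*I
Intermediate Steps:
J = 8 (J = 4*(2*1) = 4*2 = 8)
W(c) = -4 + c**2 + 2*c
a = -1 (a = -4 + 1**2 + 2*1 = -4 + 1 + 2 = -1)
u(v, R) = -9 (u(v, R) = -1 - 1*8 = -1 - 8 = -9)
d(L) = -212/3 (d(L) = (1/3)*(-212) = -212/3)
sqrt(K + d(u(8, -13))) = sqrt(-22640 - 212/3) = sqrt(-68132/3) = 2*I*sqrt(51099)/3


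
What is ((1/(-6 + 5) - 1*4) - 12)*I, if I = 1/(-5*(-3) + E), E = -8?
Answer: -17/7 ≈ -2.4286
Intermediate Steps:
I = ⅐ (I = 1/(-5*(-3) - 8) = 1/(15 - 8) = 1/7 = ⅐ ≈ 0.14286)
((1/(-6 + 5) - 1*4) - 12)*I = ((1/(-6 + 5) - 1*4) - 12)*(⅐) = ((1/(-1) - 4) - 12)*(⅐) = ((-1 - 4) - 12)*(⅐) = (-5 - 12)*(⅐) = -17*⅐ = -17/7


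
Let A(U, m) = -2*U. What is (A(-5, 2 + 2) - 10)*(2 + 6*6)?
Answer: 0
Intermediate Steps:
(A(-5, 2 + 2) - 10)*(2 + 6*6) = (-2*(-5) - 10)*(2 + 6*6) = (10 - 10)*(2 + 36) = 0*38 = 0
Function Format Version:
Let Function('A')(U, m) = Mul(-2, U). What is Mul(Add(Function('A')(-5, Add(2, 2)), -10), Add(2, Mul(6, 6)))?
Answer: 0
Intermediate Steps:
Mul(Add(Function('A')(-5, Add(2, 2)), -10), Add(2, Mul(6, 6))) = Mul(Add(Mul(-2, -5), -10), Add(2, Mul(6, 6))) = Mul(Add(10, -10), Add(2, 36)) = Mul(0, 38) = 0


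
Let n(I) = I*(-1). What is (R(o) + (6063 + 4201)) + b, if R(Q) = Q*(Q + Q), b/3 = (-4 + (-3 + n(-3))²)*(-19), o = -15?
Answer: 10942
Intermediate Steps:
n(I) = -I
b = 228 (b = 3*((-4 + (-3 - 1*(-3))²)*(-19)) = 3*((-4 + (-3 + 3)²)*(-19)) = 3*((-4 + 0²)*(-19)) = 3*((-4 + 0)*(-19)) = 3*(-4*(-19)) = 3*76 = 228)
R(Q) = 2*Q² (R(Q) = Q*(2*Q) = 2*Q²)
(R(o) + (6063 + 4201)) + b = (2*(-15)² + (6063 + 4201)) + 228 = (2*225 + 10264) + 228 = (450 + 10264) + 228 = 10714 + 228 = 10942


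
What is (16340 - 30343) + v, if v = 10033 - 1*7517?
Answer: -11487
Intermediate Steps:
v = 2516 (v = 10033 - 7517 = 2516)
(16340 - 30343) + v = (16340 - 30343) + 2516 = -14003 + 2516 = -11487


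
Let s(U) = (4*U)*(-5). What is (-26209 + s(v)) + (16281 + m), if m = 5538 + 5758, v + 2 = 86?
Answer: -312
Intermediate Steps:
v = 84 (v = -2 + 86 = 84)
m = 11296
s(U) = -20*U
(-26209 + s(v)) + (16281 + m) = (-26209 - 20*84) + (16281 + 11296) = (-26209 - 1680) + 27577 = -27889 + 27577 = -312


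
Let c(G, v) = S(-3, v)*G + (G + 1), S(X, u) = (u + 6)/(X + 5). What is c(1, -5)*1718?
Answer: 4295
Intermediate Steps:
S(X, u) = (6 + u)/(5 + X)
c(G, v) = 1 + G + G*(3 + v/2) (c(G, v) = ((6 + v)/(5 - 3))*G + (G + 1) = ((6 + v)/2)*G + (1 + G) = (3 + v/2)*G + (1 + G) = G*(3 + v/2) + (1 + G) = 1 + G + G*(3 + v/2))
c(1, -5)*1718 = (1 + 4*1 + (½)*1*(-5))*1718 = (1 + 4 - 5/2)*1718 = (5/2)*1718 = 4295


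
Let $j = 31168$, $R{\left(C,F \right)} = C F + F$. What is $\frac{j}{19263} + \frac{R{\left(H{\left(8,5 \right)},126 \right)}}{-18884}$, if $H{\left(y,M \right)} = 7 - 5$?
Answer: $\frac{290647549}{181881246} \approx 1.598$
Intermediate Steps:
$H{\left(y,M \right)} = 2$
$R{\left(C,F \right)} = F + C F$
$\frac{j}{19263} + \frac{R{\left(H{\left(8,5 \right)},126 \right)}}{-18884} = \frac{31168}{19263} + \frac{126 \left(1 + 2\right)}{-18884} = 31168 \cdot \frac{1}{19263} + 126 \cdot 3 \left(- \frac{1}{18884}\right) = \frac{31168}{19263} + 378 \left(- \frac{1}{18884}\right) = \frac{31168}{19263} - \frac{189}{9442} = \frac{290647549}{181881246}$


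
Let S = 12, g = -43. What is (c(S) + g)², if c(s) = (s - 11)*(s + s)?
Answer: 361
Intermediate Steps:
c(s) = 2*s*(-11 + s) (c(s) = (-11 + s)*(2*s) = 2*s*(-11 + s))
(c(S) + g)² = (2*12*(-11 + 12) - 43)² = (2*12*1 - 43)² = (24 - 43)² = (-19)² = 361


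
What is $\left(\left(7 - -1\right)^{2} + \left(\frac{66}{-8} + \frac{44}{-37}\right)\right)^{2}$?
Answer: $\frac{65205625}{21904} \approx 2976.9$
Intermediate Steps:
$\left(\left(7 - -1\right)^{2} + \left(\frac{66}{-8} + \frac{44}{-37}\right)\right)^{2} = \left(\left(7 + \left(-4 + 5\right)\right)^{2} + \left(66 \left(- \frac{1}{8}\right) + 44 \left(- \frac{1}{37}\right)\right)\right)^{2} = \left(\left(7 + 1\right)^{2} - \frac{1397}{148}\right)^{2} = \left(8^{2} - \frac{1397}{148}\right)^{2} = \left(64 - \frac{1397}{148}\right)^{2} = \left(\frac{8075}{148}\right)^{2} = \frac{65205625}{21904}$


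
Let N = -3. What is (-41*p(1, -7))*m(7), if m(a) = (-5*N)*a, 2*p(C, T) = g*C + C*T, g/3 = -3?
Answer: 34440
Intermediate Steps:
g = -9 (g = 3*(-3) = -9)
p(C, T) = -9*C/2 + C*T/2 (p(C, T) = (-9*C + C*T)/2 = -9*C/2 + C*T/2)
m(a) = 15*a (m(a) = (-5*(-3))*a = 15*a)
(-41*p(1, -7))*m(7) = (-41*(-9 - 7)/2)*(15*7) = -41*(-16)/2*105 = -41*(-8)*105 = 328*105 = 34440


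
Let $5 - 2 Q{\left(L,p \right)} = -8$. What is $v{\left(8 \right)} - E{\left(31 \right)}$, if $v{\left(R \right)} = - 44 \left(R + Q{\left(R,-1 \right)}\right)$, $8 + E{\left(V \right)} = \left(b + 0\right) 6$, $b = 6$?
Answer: $-666$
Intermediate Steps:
$Q{\left(L,p \right)} = \frac{13}{2}$ ($Q{\left(L,p \right)} = \frac{5}{2} - -4 = \frac{5}{2} + 4 = \frac{13}{2}$)
$E{\left(V \right)} = 28$ ($E{\left(V \right)} = -8 + \left(6 + 0\right) 6 = -8 + 6 \cdot 6 = -8 + 36 = 28$)
$v{\left(R \right)} = -286 - 44 R$ ($v{\left(R \right)} = - 44 \left(R + \frac{13}{2}\right) = - 44 \left(\frac{13}{2} + R\right) = -286 - 44 R$)
$v{\left(8 \right)} - E{\left(31 \right)} = \left(-286 - 352\right) - 28 = -638 - 28 = -666$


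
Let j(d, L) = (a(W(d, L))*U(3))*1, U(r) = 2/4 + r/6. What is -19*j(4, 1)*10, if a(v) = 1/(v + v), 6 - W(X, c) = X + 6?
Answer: 95/4 ≈ 23.750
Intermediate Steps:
W(X, c) = -X (W(X, c) = 6 - (X + 6) = 6 - (6 + X) = 6 + (-6 - X) = -X)
U(r) = 1/2 + r/6 (U(r) = 2*(1/4) + r*(1/6) = 1/2 + r/6)
a(v) = 1/(2*v)
j(d, L) = -1/(2*d) (j(d, L) = ((1/(2*((-d))))*(1/2 + (1/6)*3))*1 = (((-1/d)/2)*(1/2 + 1/2))*1 = (-1/(2*d)*1)*1 = -1/(2*d)*1 = -1/(2*d))
-19*j(4, 1)*10 = -(-19)/(2*4)*10 = -19*(-1/8)*10 = (19/8)*10 = 95/4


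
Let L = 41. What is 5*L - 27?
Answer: 178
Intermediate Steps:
5*L - 27 = 5*41 - 27 = 205 - 27 = 178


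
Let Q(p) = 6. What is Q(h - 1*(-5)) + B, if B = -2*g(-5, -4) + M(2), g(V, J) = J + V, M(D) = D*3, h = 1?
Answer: 30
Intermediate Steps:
M(D) = 3*D
B = 24 (B = -2*(-4 - 5) + 3*2 = -2*(-9) + 6 = 18 + 6 = 24)
Q(h - 1*(-5)) + B = 6 + 24 = 30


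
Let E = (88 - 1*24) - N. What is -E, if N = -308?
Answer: -372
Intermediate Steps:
E = 372 (E = (88 - 1*24) - 1*(-308) = (88 - 24) + 308 = 64 + 308 = 372)
-E = -1*372 = -372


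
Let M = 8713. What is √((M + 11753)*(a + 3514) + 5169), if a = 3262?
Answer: √138682785 ≈ 11776.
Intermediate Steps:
√((M + 11753)*(a + 3514) + 5169) = √((8713 + 11753)*(3262 + 3514) + 5169) = √(20466*6776 + 5169) = √(138677616 + 5169) = √138682785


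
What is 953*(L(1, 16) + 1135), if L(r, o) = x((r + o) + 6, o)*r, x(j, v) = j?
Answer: 1103574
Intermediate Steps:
L(r, o) = r*(6 + o + r) (L(r, o) = ((r + o) + 6)*r = ((o + r) + 6)*r = (6 + o + r)*r = r*(6 + o + r))
953*(L(1, 16) + 1135) = 953*(1*(6 + 16 + 1) + 1135) = 953*(1*23 + 1135) = 953*(23 + 1135) = 953*1158 = 1103574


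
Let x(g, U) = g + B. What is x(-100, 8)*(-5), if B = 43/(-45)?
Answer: 4543/9 ≈ 504.78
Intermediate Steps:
B = -43/45 (B = 43*(-1/45) = -43/45 ≈ -0.95556)
x(g, U) = -43/45 + g (x(g, U) = g - 43/45 = -43/45 + g)
x(-100, 8)*(-5) = (-43/45 - 100)*(-5) = -4543/45*(-5) = 4543/9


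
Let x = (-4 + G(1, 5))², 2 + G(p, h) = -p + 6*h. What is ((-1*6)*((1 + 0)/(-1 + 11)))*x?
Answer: -1587/5 ≈ -317.40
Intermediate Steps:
G(p, h) = -2 - p + 6*h (G(p, h) = -2 + (-p + 6*h) = -2 - p + 6*h)
x = 529 (x = (-4 + (-2 - 1*1 + 6*5))² = (-4 + (-2 - 1 + 30))² = (-4 + 27)² = 23² = 529)
((-1*6)*((1 + 0)/(-1 + 11)))*x = ((-1*6)*((1 + 0)/(-1 + 11)))*529 = -6/10*529 = -6*⅒*529 = -⅗*529 = -1587/5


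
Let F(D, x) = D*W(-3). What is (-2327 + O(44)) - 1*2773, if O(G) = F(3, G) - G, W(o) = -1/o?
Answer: -5143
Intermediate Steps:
F(D, x) = D/3 (F(D, x) = D*(-1/(-3)) = D*(-1*(-1/3)) = D*(1/3) = D/3)
O(G) = 1 - G (O(G) = (1/3)*3 - G = 1 - G)
(-2327 + O(44)) - 1*2773 = (-2327 + (1 - 1*44)) - 1*2773 = (-2327 + (1 - 44)) - 2773 = (-2327 - 43) - 2773 = -2370 - 2773 = -5143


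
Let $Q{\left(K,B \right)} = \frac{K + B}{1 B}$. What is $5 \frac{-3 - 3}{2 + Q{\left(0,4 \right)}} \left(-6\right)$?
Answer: $60$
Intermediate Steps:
$Q{\left(K,B \right)} = \frac{B + K}{B}$
$5 \frac{-3 - 3}{2 + Q{\left(0,4 \right)}} \left(-6\right) = 5 \frac{-3 - 3}{2 + \frac{4 + 0}{4}} \left(-6\right) = 5 \left(- \frac{6}{2 + \frac{1}{4} \cdot 4}\right) \left(-6\right) = 5 \left(- \frac{6}{2 + 1}\right) \left(-6\right) = 5 \left(- \frac{6}{3}\right) \left(-6\right) = 5 \left(\left(-6\right) \frac{1}{3}\right) \left(-6\right) = 5 \left(-2\right) \left(-6\right) = \left(-10\right) \left(-6\right) = 60$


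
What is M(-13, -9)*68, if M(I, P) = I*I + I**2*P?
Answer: -91936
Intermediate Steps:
M(I, P) = I**2 + P*I**2
M(-13, -9)*68 = ((-13)**2*(1 - 9))*68 = (169*(-8))*68 = -1352*68 = -91936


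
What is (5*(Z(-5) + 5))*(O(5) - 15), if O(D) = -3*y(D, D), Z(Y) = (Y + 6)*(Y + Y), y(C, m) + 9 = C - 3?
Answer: -150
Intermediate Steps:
y(C, m) = -12 + C (y(C, m) = -9 + (C - 3) = -9 + (-3 + C) = -12 + C)
Z(Y) = 2*Y*(6 + Y) (Z(Y) = (6 + Y)*(2*Y) = 2*Y*(6 + Y))
O(D) = 36 - 3*D (O(D) = -3*(-12 + D) = 36 - 3*D)
(5*(Z(-5) + 5))*(O(5) - 15) = (5*(2*(-5)*(6 - 5) + 5))*((36 - 3*5) - 15) = (5*(2*(-5)*1 + 5))*((36 - 15) - 15) = (5*(-10 + 5))*(21 - 15) = (5*(-5))*6 = -25*6 = -150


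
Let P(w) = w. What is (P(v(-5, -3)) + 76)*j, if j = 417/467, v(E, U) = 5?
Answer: 33777/467 ≈ 72.328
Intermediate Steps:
j = 417/467 (j = 417*(1/467) = 417/467 ≈ 0.89293)
(P(v(-5, -3)) + 76)*j = (5 + 76)*(417/467) = 81*(417/467) = 33777/467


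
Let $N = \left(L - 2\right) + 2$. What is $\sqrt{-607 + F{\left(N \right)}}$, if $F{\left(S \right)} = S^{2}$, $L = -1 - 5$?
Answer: $i \sqrt{571} \approx 23.896 i$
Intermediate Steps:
$L = -6$
$N = -6$ ($N = \left(-6 - 2\right) + 2 = -8 + 2 = -6$)
$\sqrt{-607 + F{\left(N \right)}} = \sqrt{-607 + \left(-6\right)^{2}} = \sqrt{-607 + 36} = \sqrt{-571} = i \sqrt{571}$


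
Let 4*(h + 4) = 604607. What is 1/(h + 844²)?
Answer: 4/3453935 ≈ 1.1581e-6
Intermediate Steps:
h = 604591/4 (h = -4 + (¼)*604607 = -4 + 604607/4 = 604591/4 ≈ 1.5115e+5)
1/(h + 844²) = 1/(604591/4 + 844²) = 1/(604591/4 + 712336) = 1/(3453935/4) = 4/3453935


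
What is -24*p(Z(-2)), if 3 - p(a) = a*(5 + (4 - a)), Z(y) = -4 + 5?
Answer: 120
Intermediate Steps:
Z(y) = 1
p(a) = 3 - a*(9 - a) (p(a) = 3 - a*(5 + (4 - a)) = 3 - a*(9 - a))
-24*p(Z(-2)) = -24*(3 + 1² - 9*1) = -24*(3 + 1 - 9) = -24*(-5) = 120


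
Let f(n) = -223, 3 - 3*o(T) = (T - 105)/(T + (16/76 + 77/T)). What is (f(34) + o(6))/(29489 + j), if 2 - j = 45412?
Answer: 159400/11521497 ≈ 0.013835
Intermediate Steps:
j = -45410 (j = 2 - 1*45412 = 2 - 45412 = -45410)
o(T) = 1 - (-105 + T)/(3*(4/19 + T + 77/T)) (o(T) = 1 - (T - 105)/(3*(T + (16/76 + 77/T))) = 1 - (-105 + T)/(3*(T + (16*(1/76) + 77/T))) = 1 - (-105 + T)/(3*(T + (4/19 + 77/T))) = 1 - (-105 + T)/(3*(4/19 + T + 77/T)))
(f(34) + o(6))/(29489 + j) = (-223 + (4389 + 38*6² + 2007*6)/(3*(1463 + 4*6 + 19*6²)))/(29489 - 45410) = (-223 + (4389 + 38*36 + 12042)/(3*(1463 + 24 + 19*36)))/(-15921) = (-223 + (4389 + 1368 + 12042)/(3*(1463 + 24 + 684)))*(-1/15921) = (-223 + (⅓)*17799/2171)*(-1/15921) = (-223 + (⅓)*(1/2171)*17799)*(-1/15921) = (-223 + 5933/2171)*(-1/15921) = -478200/2171*(-1/15921) = 159400/11521497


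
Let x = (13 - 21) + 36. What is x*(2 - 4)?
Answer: -56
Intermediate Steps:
x = 28 (x = -8 + 36 = 28)
x*(2 - 4) = 28*(2 - 4) = 28*(-2) = -56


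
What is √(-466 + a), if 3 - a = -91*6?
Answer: √83 ≈ 9.1104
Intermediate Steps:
a = 549 (a = 3 - (-91)*6 = 3 - 1*(-546) = 3 + 546 = 549)
√(-466 + a) = √(-466 + 549) = √83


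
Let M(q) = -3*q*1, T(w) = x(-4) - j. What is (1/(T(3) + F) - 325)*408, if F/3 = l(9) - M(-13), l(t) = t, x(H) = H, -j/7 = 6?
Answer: -1723902/13 ≈ -1.3261e+5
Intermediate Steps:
j = -42 (j = -7*6 = -42)
T(w) = 38 (T(w) = -4 - 1*(-42) = -4 + 42 = 38)
M(q) = -3*q
F = -90 (F = 3*(9 - (-3)*(-13)) = 3*(9 - 1*39) = 3*(9 - 39) = 3*(-30) = -90)
(1/(T(3) + F) - 325)*408 = (1/(38 - 90) - 325)*408 = (1/(-52) - 325)*408 = (-1/52 - 325)*408 = -16901/52*408 = -1723902/13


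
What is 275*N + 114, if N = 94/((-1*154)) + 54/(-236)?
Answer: -96461/826 ≈ -116.78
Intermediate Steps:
N = -7625/9086 (N = 94/(-154) + 54*(-1/236) = 94*(-1/154) - 27/118 = -47/77 - 27/118 = -7625/9086 ≈ -0.83920)
275*N + 114 = 275*(-7625/9086) + 114 = -190625/826 + 114 = -96461/826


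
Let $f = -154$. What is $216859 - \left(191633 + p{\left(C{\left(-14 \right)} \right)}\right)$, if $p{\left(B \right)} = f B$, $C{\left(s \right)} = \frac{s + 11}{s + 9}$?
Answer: $\frac{126592}{5} \approx 25318.0$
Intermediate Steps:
$C{\left(s \right)} = \frac{11 + s}{9 + s}$
$p{\left(B \right)} = - 154 B$
$216859 - \left(191633 + p{\left(C{\left(-14 \right)} \right)}\right) = 216859 - \left(191633 - 154 \frac{11 - 14}{9 - 14}\right) = 216859 - \left(191633 - 154 \frac{1}{-5} \left(-3\right)\right) = 216859 - \left(191633 - 154 \left(\left(- \frac{1}{5}\right) \left(-3\right)\right)\right) = 216859 - \left(191633 - \frac{462}{5}\right) = 216859 - \frac{957703}{5} = \frac{126592}{5}$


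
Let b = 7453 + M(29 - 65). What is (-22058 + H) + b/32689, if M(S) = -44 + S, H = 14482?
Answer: -247644491/32689 ≈ -7575.8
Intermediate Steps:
b = 7373 (b = 7453 + (-44 + (29 - 65)) = 7453 + (-44 - 36) = 7453 - 80 = 7373)
(-22058 + H) + b/32689 = (-22058 + 14482) + 7373/32689 = -7576 + 7373*(1/32689) = -7576 + 7373/32689 = -247644491/32689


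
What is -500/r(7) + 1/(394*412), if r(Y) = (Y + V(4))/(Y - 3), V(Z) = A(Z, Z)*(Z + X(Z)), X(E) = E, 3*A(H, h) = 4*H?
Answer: -973967851/24186872 ≈ -40.268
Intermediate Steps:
A(H, h) = 4*H/3 (A(H, h) = (4*H)/3 = 4*H/3)
V(Z) = 8*Z**2/3 (V(Z) = (4*Z/3)*(Z + Z) = (4*Z/3)*(2*Z) = 8*Z**2/3)
r(Y) = (128/3 + Y)/(-3 + Y) (r(Y) = (Y + (8/3)*4**2)/(Y - 3) = (Y + (8/3)*16)/(-3 + Y) = (Y + 128/3)/(-3 + Y) = (128/3 + Y)/(-3 + Y))
-500/r(7) + 1/(394*412) = -500*(-3 + 7)/(128/3 + 7) + 1/(394*412) = -500/((149/3)/4) + (1/394)*(1/412) = -500/((1/4)*(149/3)) + 1/162328 = -500/149/12 + 1/162328 = -500*12/149 + 1/162328 = -6000/149 + 1/162328 = -973967851/24186872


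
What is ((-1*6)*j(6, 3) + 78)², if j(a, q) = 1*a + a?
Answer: 36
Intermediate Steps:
j(a, q) = 2*a (j(a, q) = a + a = 2*a)
((-1*6)*j(6, 3) + 78)² = ((-1*6)*(2*6) + 78)² = (-6*12 + 78)² = (-72 + 78)² = 6² = 36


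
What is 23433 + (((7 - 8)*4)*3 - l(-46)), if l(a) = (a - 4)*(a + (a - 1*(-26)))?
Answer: 20121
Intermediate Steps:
l(a) = (-4 + a)*(26 + 2*a) (l(a) = (-4 + a)*(a + (a + 26)) = (-4 + a)*(a + (26 + a)) = (-4 + a)*(26 + 2*a))
23433 + (((7 - 8)*4)*3 - l(-46)) = 23433 + (((7 - 8)*4)*3 - (-104 + 2*(-46)**2 + 18*(-46))) = 23433 + (-1*4*3 - (-104 + 2*2116 - 828)) = 23433 + (-4*3 - (-104 + 4232 - 828)) = 23433 + (-12 - 1*3300) = 23433 + (-12 - 3300) = 23433 - 3312 = 20121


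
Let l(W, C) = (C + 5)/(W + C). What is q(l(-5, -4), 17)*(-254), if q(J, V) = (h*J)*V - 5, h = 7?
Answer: 41656/9 ≈ 4628.4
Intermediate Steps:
l(W, C) = (5 + C)/(C + W)
q(J, V) = -5 + 7*J*V (q(J, V) = (7*J)*V - 5 = 7*J*V - 5 = -5 + 7*J*V)
q(l(-5, -4), 17)*(-254) = (-5 + 7*((5 - 4)/(-4 - 5))*17)*(-254) = (-5 + 7*(1/(-9))*17)*(-254) = (-5 + 7*(-⅑*1)*17)*(-254) = (-5 + 7*(-⅑)*17)*(-254) = (-5 - 119/9)*(-254) = -164/9*(-254) = 41656/9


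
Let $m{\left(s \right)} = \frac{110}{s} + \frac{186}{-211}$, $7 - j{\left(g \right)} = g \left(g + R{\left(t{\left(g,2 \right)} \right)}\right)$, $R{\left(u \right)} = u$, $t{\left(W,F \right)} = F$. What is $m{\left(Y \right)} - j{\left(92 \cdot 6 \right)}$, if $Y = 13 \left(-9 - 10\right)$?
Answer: $\frac{15937361565}{52117} \approx 3.058 \cdot 10^{5}$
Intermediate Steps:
$j{\left(g \right)} = 7 - g \left(2 + g\right)$ ($j{\left(g \right)} = 7 - g \left(g + 2\right) = 7 - g \left(2 + g\right)$)
$Y = -247$ ($Y = 13 \left(-19\right) = -247$)
$m{\left(s \right)} = - \frac{186}{211} + \frac{110}{s}$ ($m{\left(s \right)} = \frac{110}{s} + 186 \left(- \frac{1}{211}\right) = \frac{110}{s} - \frac{186}{211} = - \frac{186}{211} + \frac{110}{s}$)
$m{\left(Y \right)} - j{\left(92 \cdot 6 \right)} = \left(- \frac{186}{211} + \frac{110}{-247}\right) - \left(7 - \left(92 \cdot 6\right)^{2} - 2 \cdot 92 \cdot 6\right) = \left(- \frac{186}{211} + 110 \left(- \frac{1}{247}\right)\right) - \left(7 - 552^{2} - 1104\right) = \left(- \frac{186}{211} - \frac{110}{247}\right) - \left(7 - 304704 - 1104\right) = - \frac{69152}{52117} - \left(7 - 304704 - 1104\right) = - \frac{69152}{52117} - -305801 = - \frac{69152}{52117} + 305801 = \frac{15937361565}{52117}$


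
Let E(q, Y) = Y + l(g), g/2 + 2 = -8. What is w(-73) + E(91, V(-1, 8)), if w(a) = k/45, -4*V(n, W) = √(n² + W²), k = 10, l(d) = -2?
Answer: -16/9 - √65/4 ≈ -3.7933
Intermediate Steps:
g = -20 (g = -4 + 2*(-8) = -4 - 16 = -20)
V(n, W) = -√(W² + n²)/4 (V(n, W) = -√(n² + W²)/4 = -√(W² + n²)/4)
w(a) = 2/9 (w(a) = 10/45 = 10*(1/45) = 2/9)
E(q, Y) = -2 + Y (E(q, Y) = Y - 2 = -2 + Y)
w(-73) + E(91, V(-1, 8)) = 2/9 + (-2 - √(8² + (-1)²)/4) = 2/9 + (-2 - √(64 + 1)/4) = 2/9 + (-2 - √65/4) = -16/9 - √65/4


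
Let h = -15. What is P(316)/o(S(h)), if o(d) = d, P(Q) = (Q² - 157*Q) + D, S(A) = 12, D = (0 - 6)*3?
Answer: 8371/2 ≈ 4185.5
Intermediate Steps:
D = -18 (D = -6*3 = -18)
P(Q) = -18 + Q² - 157*Q (P(Q) = (Q² - 157*Q) - 18 = -18 + Q² - 157*Q)
P(316)/o(S(h)) = (-18 + 316² - 157*316)/12 = (-18 + 99856 - 49612)*(1/12) = 50226*(1/12) = 8371/2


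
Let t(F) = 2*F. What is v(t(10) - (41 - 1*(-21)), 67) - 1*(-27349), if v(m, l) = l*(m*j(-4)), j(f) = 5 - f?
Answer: 2023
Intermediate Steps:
v(m, l) = 9*l*m (v(m, l) = l*(m*(5 - 1*(-4))) = l*(m*(5 + 4)) = l*(m*9) = l*(9*m) = 9*l*m)
v(t(10) - (41 - 1*(-21)), 67) - 1*(-27349) = 9*67*(2*10 - (41 - 1*(-21))) - 1*(-27349) = 9*67*(20 - (41 + 21)) + 27349 = 9*67*(20 - 1*62) + 27349 = 9*67*(20 - 62) + 27349 = 9*67*(-42) + 27349 = -25326 + 27349 = 2023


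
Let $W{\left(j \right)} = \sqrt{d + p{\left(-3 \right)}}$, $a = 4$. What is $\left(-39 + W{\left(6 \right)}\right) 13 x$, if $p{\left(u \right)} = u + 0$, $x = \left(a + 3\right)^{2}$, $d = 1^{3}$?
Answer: $-24843 + 637 i \sqrt{2} \approx -24843.0 + 900.85 i$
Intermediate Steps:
$d = 1$
$x = 49$ ($x = \left(4 + 3\right)^{2} = 7^{2} = 49$)
$p{\left(u \right)} = u$
$W{\left(j \right)} = i \sqrt{2}$ ($W{\left(j \right)} = \sqrt{1 - 3} = \sqrt{-2} = i \sqrt{2}$)
$\left(-39 + W{\left(6 \right)}\right) 13 x = \left(-39 + i \sqrt{2}\right) 13 \cdot 49 = \left(-39 + i \sqrt{2}\right) 637 = -24843 + 637 i \sqrt{2}$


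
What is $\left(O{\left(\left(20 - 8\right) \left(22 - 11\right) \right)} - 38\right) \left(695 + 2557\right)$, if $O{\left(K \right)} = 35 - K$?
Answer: $-439020$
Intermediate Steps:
$\left(O{\left(\left(20 - 8\right) \left(22 - 11\right) \right)} - 38\right) \left(695 + 2557\right) = \left(\left(35 - \left(20 - 8\right) \left(22 - 11\right)\right) - 38\right) \left(695 + 2557\right) = \left(\left(35 - 12 \cdot 11\right) - 38\right) 3252 = \left(\left(35 - 132\right) - 38\right) 3252 = \left(-97 - 38\right) 3252 = \left(-135\right) 3252 = -439020$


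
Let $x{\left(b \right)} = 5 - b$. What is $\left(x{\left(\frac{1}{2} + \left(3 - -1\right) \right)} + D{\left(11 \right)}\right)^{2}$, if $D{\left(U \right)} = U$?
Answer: $\frac{529}{4} \approx 132.25$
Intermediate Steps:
$\left(x{\left(\frac{1}{2} + \left(3 - -1\right) \right)} + D{\left(11 \right)}\right)^{2} = \left(\left(5 - \left(\frac{1}{2} + \left(3 - -1\right)\right)\right) + 11\right)^{2} = \left(\left(5 - \left(\frac{1}{2} + \left(3 + 1\right)\right)\right) + 11\right)^{2} = \left(\left(5 - \left(\frac{1}{2} + 4\right)\right) + 11\right)^{2} = \left(\left(5 - \frac{9}{2}\right) + 11\right)^{2} = \left(\frac{1}{2} + 11\right)^{2} = \left(\frac{23}{2}\right)^{2} = \frac{529}{4}$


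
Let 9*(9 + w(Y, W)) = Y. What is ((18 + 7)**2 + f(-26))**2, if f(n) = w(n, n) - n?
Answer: 33085504/81 ≈ 4.0846e+5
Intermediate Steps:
w(Y, W) = -9 + Y/9
f(n) = -9 - 8*n/9 (f(n) = (-9 + n/9) - n = -9 - 8*n/9)
((18 + 7)**2 + f(-26))**2 = ((18 + 7)**2 + (-9 - 8/9*(-26)))**2 = (25**2 + (-9 + 208/9))**2 = (625 + 127/9)**2 = (5752/9)**2 = 33085504/81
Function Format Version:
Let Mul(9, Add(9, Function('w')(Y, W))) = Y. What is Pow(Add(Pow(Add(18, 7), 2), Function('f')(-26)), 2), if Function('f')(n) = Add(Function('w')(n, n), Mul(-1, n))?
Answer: Rational(33085504, 81) ≈ 4.0846e+5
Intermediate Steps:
Function('w')(Y, W) = Add(-9, Mul(Rational(1, 9), Y))
Function('f')(n) = Add(-9, Mul(Rational(-8, 9), n)) (Function('f')(n) = Add(Add(-9, Mul(Rational(1, 9), n)), Mul(-1, n)) = Add(-9, Mul(Rational(-8, 9), n)))
Pow(Add(Pow(Add(18, 7), 2), Function('f')(-26)), 2) = Pow(Add(Pow(Add(18, 7), 2), Add(-9, Mul(Rational(-8, 9), -26))), 2) = Pow(Add(Pow(25, 2), Add(-9, Rational(208, 9))), 2) = Pow(Add(625, Rational(127, 9)), 2) = Pow(Rational(5752, 9), 2) = Rational(33085504, 81)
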